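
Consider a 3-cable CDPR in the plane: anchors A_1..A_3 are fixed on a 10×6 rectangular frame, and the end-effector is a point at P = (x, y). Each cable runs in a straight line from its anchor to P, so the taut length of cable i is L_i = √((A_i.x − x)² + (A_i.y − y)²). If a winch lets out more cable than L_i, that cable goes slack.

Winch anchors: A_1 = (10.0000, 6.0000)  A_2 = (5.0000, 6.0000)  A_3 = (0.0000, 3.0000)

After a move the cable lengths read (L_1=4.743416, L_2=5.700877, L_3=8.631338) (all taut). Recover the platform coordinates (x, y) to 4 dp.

(8.5000, 1.5000)

expand ‖A_i−P‖²=L_i² and subtract eq 1 (q_i ≔ ‖A_i‖²−L_i²)
q_1 = 100.0000+36.0000−22.5000 = 113.5000
eq1−eq2 → [10.0000  0.0000]·P = 85.0000
eq1−eq3 → [20.0000  6.0000]·P = 179.0000
2×2 solve → P = (8.5000, 1.5000)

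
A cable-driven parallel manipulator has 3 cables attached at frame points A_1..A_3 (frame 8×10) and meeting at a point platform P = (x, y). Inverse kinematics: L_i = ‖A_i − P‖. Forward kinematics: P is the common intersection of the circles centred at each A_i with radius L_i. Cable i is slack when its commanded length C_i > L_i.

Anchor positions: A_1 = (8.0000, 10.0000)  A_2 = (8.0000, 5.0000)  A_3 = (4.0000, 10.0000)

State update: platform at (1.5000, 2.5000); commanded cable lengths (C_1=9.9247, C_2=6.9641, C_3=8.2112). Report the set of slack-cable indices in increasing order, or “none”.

cable 1: L_1 = ‖A_1−P‖ = 9.9247;  C_1 = 9.9247 → taut
cable 2: L_2 = ‖A_2−P‖ = 6.9642;  C_2 = 6.9641 → taut
cable 3: L_3 = ‖A_3−P‖ = 7.9057;  C_3 = 8.2112 → slack

3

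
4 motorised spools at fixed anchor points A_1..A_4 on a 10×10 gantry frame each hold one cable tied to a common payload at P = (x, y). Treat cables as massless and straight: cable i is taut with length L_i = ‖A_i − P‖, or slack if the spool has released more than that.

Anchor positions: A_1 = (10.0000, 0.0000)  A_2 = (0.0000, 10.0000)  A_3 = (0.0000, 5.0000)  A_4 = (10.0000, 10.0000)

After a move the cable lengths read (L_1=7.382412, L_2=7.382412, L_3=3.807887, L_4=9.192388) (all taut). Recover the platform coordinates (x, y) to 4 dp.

(3.5000, 3.5000)

expand ‖A_i−P‖²=L_i² and subtract eq 1 (c_i ≔ ‖A_i‖²−L_i²)
c_1 = 100.0000+0.0000−54.5000 = 45.5000
eq1−eq2 → [20.0000  -20.0000]·P = 0.0000
eq1−eq3 → [20.0000  -10.0000]·P = 35.0000
eq1−eq4 → [0.0000  -20.0000]·P = -70.0000
2×2 solve → P = (3.5000, 3.5000)
check cable 4: ‖A_4−P‖² = 84.5000 ≈ L_4² = 84.5000 ✓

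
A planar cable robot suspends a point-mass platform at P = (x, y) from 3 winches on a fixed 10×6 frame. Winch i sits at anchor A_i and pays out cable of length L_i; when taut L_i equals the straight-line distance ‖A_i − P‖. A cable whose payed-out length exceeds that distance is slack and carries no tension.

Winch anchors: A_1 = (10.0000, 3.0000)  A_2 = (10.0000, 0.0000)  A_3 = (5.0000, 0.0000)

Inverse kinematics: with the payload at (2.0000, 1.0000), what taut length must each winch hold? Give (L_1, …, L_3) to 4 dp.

(8.2462, 8.0623, 3.1623)

cable 1: Δx=8.0000, Δy=2.0000; L_1 = √(Δx²+Δy²) = 8.2462
cable 2: Δx=8.0000, Δy=-1.0000; L_2 = √(Δx²+Δy²) = 8.0623
cable 3: Δx=3.0000, Δy=-1.0000; L_3 = √(Δx²+Δy²) = 3.1623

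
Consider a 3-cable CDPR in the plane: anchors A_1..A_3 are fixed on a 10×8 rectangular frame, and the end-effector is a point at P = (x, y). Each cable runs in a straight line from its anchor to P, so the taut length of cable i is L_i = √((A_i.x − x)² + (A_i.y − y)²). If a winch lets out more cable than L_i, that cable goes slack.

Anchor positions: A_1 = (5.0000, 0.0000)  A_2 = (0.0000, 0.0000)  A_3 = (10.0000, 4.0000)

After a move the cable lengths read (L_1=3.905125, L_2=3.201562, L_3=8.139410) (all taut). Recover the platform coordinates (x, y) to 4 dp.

expand ‖A_i−P‖²=L_i² and subtract eq 1 (q_i ≔ ‖A_i‖²−L_i²)
q_1 = 25.0000+0.0000−15.2500 = 9.7500
eq1−eq2 → [10.0000  0.0000]·P = 20.0000
eq1−eq3 → [-10.0000  -8.0000]·P = -40.0000
2×2 solve → P = (2.0000, 2.5000)

(2.0000, 2.5000)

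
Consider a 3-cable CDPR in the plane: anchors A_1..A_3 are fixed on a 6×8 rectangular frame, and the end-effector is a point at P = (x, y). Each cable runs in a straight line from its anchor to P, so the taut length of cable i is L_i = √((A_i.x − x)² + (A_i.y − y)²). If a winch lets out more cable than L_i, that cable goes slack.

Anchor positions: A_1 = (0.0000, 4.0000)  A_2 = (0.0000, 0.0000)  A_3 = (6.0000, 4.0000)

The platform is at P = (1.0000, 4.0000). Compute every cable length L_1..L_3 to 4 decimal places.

(1.0000, 4.1231, 5.0000)

L_1: Δ = A_1−P = (-1.0000, 0.0000) → ‖Δ‖ = √1.0000 = 1.0000
L_2: Δ = A_2−P = (-1.0000, -4.0000) → ‖Δ‖ = √17.0000 = 4.1231
L_3: Δ = A_3−P = (5.0000, 0.0000) → ‖Δ‖ = √25.0000 = 5.0000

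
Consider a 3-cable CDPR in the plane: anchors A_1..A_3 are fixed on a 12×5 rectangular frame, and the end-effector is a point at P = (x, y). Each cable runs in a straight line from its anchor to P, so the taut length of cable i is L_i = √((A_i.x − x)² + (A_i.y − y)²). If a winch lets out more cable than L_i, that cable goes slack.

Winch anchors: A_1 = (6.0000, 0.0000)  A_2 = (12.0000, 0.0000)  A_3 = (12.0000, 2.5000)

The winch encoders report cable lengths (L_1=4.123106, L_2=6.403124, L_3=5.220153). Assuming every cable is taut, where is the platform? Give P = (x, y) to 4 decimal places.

(7.0000, 4.0000)

expand ‖A_i−P‖²=L_i² and subtract eq 1 (k_i ≔ ‖A_i‖²−L_i²)
k_1 = 36.0000+0.0000−17.0000 = 19.0000
eq1−eq2 → [-12.0000  0.0000]·P = -84.0000
eq1−eq3 → [-12.0000  -5.0000]·P = -104.0000
2×2 solve → P = (7.0000, 4.0000)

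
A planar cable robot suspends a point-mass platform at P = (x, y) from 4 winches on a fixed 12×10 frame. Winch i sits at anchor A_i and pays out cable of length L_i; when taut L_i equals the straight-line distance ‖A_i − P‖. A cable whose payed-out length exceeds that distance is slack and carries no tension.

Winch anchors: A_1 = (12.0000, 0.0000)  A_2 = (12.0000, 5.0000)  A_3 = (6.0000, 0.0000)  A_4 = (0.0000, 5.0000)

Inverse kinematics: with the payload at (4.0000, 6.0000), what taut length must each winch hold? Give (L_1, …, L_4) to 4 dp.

(10.0000, 8.0623, 6.3246, 4.1231)

L_1: Δ = A_1−P = (8.0000, -6.0000) → ‖Δ‖ = √100.0000 = 10.0000
L_2: Δ = A_2−P = (8.0000, -1.0000) → ‖Δ‖ = √65.0000 = 8.0623
L_3: Δ = A_3−P = (2.0000, -6.0000) → ‖Δ‖ = √40.0000 = 6.3246
L_4: Δ = A_4−P = (-4.0000, -1.0000) → ‖Δ‖ = √17.0000 = 4.1231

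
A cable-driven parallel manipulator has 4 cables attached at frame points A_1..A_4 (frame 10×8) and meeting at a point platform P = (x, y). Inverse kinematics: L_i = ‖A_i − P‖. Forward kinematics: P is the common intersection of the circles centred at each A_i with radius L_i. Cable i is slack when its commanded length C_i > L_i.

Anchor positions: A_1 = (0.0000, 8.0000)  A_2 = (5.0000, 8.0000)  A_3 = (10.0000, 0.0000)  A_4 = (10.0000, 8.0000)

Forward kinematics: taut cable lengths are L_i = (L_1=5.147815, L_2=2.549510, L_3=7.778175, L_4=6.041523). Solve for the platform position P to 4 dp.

(4.5000, 5.5000)

each cable: (A_i−P)·(A_i−P) = L_i²; let c_i = ‖A_i‖²−L_i²
c_1 = 0.0000+64.0000−26.5000 = 37.5000
row 1: -10.0000x + 0.0000y = -45.0000  (c_2=82.5000)
row 2: -20.0000x + 16.0000y = -2.0000  (c_3=39.5000)
row 3: -20.0000x + 0.0000y = -90.0000  (c_4=127.5000)
Cramer on rows 1–2 → x = 4.5000, y = 5.5000
check cable 4: ‖A_4−P‖² = 36.5000 ≈ L_4² = 36.5000 ✓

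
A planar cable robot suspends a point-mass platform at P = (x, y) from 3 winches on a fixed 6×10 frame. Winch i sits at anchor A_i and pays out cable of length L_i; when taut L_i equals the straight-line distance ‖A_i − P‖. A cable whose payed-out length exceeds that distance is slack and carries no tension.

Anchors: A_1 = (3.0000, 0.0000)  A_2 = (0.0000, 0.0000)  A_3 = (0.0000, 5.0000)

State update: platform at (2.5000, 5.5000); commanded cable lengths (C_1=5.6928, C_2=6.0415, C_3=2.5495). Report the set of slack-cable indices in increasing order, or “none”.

1

cable 1: √((0.5000)²+(-5.5000)²)=5.5227, C_1=5.6928: slack
cable 2: √((-2.5000)²+(-5.5000)²)=6.0415, C_2=6.0415: taut
cable 3: √((-2.5000)²+(-0.5000)²)=2.5495, C_3=2.5495: taut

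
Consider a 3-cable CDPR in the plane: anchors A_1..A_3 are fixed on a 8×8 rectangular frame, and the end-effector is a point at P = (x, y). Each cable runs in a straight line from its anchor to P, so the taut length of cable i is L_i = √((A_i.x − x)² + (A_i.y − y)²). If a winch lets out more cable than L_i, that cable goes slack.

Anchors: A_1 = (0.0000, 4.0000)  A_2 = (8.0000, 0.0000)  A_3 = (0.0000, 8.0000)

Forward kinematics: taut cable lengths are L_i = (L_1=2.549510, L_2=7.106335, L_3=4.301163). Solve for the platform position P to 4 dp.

expand ‖A_i−P‖²=L_i² and subtract eq 1 (q_i ≔ ‖A_i‖²−L_i²)
q_1 = 0.0000+16.0000−6.5000 = 9.5000
eq1−eq2 → [-16.0000  8.0000]·P = -4.0000
eq1−eq3 → [0.0000  -8.0000]·P = -36.0000
2×2 solve → P = (2.5000, 4.5000)

(2.5000, 4.5000)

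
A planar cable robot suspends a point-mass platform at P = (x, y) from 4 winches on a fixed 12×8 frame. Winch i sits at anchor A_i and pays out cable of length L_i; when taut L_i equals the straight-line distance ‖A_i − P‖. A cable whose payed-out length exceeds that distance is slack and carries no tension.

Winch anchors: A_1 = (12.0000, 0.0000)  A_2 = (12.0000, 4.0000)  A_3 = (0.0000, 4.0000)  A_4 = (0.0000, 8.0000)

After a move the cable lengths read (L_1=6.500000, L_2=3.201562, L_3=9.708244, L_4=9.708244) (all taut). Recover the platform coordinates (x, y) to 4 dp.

circle eqns → linear via eq_j − eq_1; set c_j = A_j·A_j − L_j²
c_1 = 144.0000+0.0000−42.2500 = 101.7500
0.0000·x − 8.0000·y = c_1−c_2 = -48.0000
24.0000·x − 8.0000·y = c_1−c_3 = 180.0000
24.0000·x − 16.0000·y = c_1−c_4 = 132.0000
solve first two rows → x=9.5000, y=6.0000
check cable 4: ‖A_4−P‖² = 94.2500 ≈ L_4² = 94.2500 ✓

(9.5000, 6.0000)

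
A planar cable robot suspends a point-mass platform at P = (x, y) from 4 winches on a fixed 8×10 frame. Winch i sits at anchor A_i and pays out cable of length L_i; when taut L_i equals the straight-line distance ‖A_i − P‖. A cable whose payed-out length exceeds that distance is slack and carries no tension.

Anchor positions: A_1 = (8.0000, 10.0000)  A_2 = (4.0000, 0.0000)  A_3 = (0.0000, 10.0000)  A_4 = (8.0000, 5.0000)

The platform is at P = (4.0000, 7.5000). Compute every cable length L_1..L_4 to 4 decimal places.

L_1: Δ = A_1−P = (4.0000, 2.5000) → ‖Δ‖ = √22.2500 = 4.7170
L_2: Δ = A_2−P = (0.0000, -7.5000) → ‖Δ‖ = √56.2500 = 7.5000
L_3: Δ = A_3−P = (-4.0000, 2.5000) → ‖Δ‖ = √22.2500 = 4.7170
L_4: Δ = A_4−P = (4.0000, -2.5000) → ‖Δ‖ = √22.2500 = 4.7170

(4.7170, 7.5000, 4.7170, 4.7170)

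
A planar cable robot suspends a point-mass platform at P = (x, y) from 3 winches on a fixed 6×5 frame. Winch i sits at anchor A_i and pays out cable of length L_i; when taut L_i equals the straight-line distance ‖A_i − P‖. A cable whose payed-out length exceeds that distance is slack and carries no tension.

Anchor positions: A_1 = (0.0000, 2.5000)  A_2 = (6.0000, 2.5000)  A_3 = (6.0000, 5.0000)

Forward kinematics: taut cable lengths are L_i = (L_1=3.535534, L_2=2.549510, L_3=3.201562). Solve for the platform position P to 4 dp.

(3.5000, 3.0000)

expand ‖A_i−P‖²=L_i² and subtract eq 1 (c_i ≔ ‖A_i‖²−L_i²)
c_1 = 0.0000+6.2500−12.5000 = -6.2500
eq1−eq2 → [-12.0000  0.0000]·P = -42.0000
eq1−eq3 → [-12.0000  -5.0000]·P = -57.0000
2×2 solve → P = (3.5000, 3.0000)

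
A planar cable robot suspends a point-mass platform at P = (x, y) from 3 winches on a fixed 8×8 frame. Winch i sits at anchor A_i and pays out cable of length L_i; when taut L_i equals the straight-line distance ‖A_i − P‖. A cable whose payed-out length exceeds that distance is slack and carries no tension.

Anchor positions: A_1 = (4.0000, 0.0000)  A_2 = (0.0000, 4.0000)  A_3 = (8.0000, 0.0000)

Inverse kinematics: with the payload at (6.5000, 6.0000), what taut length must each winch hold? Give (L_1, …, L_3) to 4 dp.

(6.5000, 6.8007, 6.1847)

L_1: Δ = A_1−P = (-2.5000, -6.0000) → ‖Δ‖ = √42.2500 = 6.5000
L_2: Δ = A_2−P = (-6.5000, -2.0000) → ‖Δ‖ = √46.2500 = 6.8007
L_3: Δ = A_3−P = (1.5000, -6.0000) → ‖Δ‖ = √38.2500 = 6.1847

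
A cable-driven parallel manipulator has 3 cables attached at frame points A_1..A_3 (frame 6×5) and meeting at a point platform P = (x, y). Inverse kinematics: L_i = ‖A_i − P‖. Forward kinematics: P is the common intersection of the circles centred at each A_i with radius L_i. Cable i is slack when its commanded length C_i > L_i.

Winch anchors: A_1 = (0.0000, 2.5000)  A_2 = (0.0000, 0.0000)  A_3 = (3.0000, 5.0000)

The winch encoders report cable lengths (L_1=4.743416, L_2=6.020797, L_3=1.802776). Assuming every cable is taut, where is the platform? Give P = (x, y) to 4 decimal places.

each cable: (A_i−P)·(A_i−P) = L_i²; let k_i = ‖A_i‖²−L_i²
k_1 = 0.0000+6.2500−22.5000 = -16.2500
row 1: 0.0000x + 5.0000y = 20.0000  (k_2=-36.2500)
row 2: -6.0000x − 5.0000y = -47.0000  (k_3=30.7500)
Cramer on rows 1–2 → x = 4.5000, y = 4.0000

(4.5000, 4.0000)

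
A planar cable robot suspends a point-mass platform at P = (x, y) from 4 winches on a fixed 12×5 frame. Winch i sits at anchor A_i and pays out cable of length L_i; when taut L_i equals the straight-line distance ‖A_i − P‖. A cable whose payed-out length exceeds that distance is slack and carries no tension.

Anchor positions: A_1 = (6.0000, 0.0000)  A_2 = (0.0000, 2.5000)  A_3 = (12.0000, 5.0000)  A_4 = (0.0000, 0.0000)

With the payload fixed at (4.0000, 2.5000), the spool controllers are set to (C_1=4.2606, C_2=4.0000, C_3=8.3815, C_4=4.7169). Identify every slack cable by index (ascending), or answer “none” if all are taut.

cable 1: L_1 = ‖A_1−P‖ = 3.2016;  C_1 = 4.2606 → slack
cable 2: L_2 = ‖A_2−P‖ = 4.0000;  C_2 = 4.0000 → taut
cable 3: L_3 = ‖A_3−P‖ = 8.3815;  C_3 = 8.3815 → taut
cable 4: L_4 = ‖A_4−P‖ = 4.7170;  C_4 = 4.7169 → taut

1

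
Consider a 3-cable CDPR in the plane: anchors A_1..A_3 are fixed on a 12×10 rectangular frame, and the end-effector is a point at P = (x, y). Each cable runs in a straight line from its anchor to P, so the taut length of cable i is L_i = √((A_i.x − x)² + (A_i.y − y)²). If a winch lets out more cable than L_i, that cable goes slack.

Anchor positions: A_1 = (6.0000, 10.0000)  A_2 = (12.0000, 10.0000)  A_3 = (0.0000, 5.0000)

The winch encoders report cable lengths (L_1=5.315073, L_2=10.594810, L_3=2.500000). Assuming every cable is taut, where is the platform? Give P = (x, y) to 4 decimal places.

expand ‖A_i−P‖²=L_i² and subtract eq 1 (k_i ≔ ‖A_i‖²−L_i²)
k_1 = 36.0000+100.0000−28.2500 = 107.7500
eq1−eq2 → [-12.0000  0.0000]·P = -24.0000
eq1−eq3 → [12.0000  10.0000]·P = 89.0000
2×2 solve → P = (2.0000, 6.5000)

(2.0000, 6.5000)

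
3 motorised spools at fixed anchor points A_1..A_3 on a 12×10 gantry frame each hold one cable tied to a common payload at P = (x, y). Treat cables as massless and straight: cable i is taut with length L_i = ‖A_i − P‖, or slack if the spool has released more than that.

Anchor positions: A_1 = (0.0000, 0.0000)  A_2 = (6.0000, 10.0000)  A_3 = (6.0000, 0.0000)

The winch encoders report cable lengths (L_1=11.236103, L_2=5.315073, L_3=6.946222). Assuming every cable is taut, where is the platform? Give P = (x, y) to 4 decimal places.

each cable: (A_i−P)·(A_i−P) = L_i²; let k_i = ‖A_i‖²−L_i²
k_1 = 0.0000+0.0000−126.2500 = -126.2500
row 1: -12.0000x − 20.0000y = -234.0000  (k_2=107.7500)
row 2: -12.0000x + 0.0000y = -114.0000  (k_3=-12.2500)
Cramer on rows 1–2 → x = 9.5000, y = 6.0000

(9.5000, 6.0000)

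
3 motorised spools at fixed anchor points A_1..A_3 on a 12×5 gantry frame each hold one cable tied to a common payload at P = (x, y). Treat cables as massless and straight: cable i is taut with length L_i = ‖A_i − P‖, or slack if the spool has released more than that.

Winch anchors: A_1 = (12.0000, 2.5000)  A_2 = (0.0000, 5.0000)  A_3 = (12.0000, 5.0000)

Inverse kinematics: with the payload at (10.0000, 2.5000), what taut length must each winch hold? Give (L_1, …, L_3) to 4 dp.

(2.0000, 10.3078, 3.2016)

cable 1: Δx=2.0000, Δy=0.0000; L_1 = √(Δx²+Δy²) = 2.0000
cable 2: Δx=-10.0000, Δy=2.5000; L_2 = √(Δx²+Δy²) = 10.3078
cable 3: Δx=2.0000, Δy=2.5000; L_3 = √(Δx²+Δy²) = 3.2016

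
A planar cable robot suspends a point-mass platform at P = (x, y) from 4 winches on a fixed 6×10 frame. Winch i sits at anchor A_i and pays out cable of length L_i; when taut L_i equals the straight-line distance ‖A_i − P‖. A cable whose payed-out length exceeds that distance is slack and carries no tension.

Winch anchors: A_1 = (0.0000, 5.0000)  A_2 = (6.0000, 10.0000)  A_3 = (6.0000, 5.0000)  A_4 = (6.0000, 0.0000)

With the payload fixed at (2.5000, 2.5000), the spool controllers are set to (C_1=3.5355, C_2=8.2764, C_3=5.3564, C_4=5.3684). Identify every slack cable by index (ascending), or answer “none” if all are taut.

3, 4

i=1: geometric 3.5355 vs commanded 3.5355 ⇒ taut
i=2: geometric 8.2765 vs commanded 8.2764 ⇒ taut
i=3: geometric 4.3012 vs commanded 5.3564 ⇒ slack
i=4: geometric 4.3012 vs commanded 5.3684 ⇒ slack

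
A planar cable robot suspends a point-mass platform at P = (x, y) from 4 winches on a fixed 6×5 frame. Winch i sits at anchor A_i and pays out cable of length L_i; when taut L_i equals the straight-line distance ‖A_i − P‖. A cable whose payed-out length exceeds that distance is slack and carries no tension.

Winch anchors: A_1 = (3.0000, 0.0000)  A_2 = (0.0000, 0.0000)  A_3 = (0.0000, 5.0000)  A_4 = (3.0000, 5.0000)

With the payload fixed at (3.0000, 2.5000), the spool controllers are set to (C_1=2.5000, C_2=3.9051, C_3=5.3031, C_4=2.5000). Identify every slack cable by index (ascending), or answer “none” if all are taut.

3

cable 1: L_1 = ‖A_1−P‖ = 2.5000;  C_1 = 2.5000 → taut
cable 2: L_2 = ‖A_2−P‖ = 3.9051;  C_2 = 3.9051 → taut
cable 3: L_3 = ‖A_3−P‖ = 3.9051;  C_3 = 5.3031 → slack
cable 4: L_4 = ‖A_4−P‖ = 2.5000;  C_4 = 2.5000 → taut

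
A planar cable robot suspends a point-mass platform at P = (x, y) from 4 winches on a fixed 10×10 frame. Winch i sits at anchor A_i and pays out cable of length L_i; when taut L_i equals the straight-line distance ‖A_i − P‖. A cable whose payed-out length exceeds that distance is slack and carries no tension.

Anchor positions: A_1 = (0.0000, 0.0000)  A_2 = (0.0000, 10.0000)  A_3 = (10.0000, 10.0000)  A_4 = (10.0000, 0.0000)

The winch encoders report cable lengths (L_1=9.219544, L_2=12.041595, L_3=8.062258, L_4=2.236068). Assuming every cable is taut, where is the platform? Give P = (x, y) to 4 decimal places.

(9.0000, 2.0000)

circle eqns → linear via eq_j − eq_1; set k_j = A_j·A_j − L_j²
k_1 = 0.0000+0.0000−85.0000 = -85.0000
0.0000·x − 20.0000·y = k_1−k_2 = -40.0000
-20.0000·x − 20.0000·y = k_1−k_3 = -220.0000
-20.0000·x + 0.0000·y = k_1−k_4 = -180.0000
solve first two rows → x=9.0000, y=2.0000
check cable 4: ‖A_4−P‖² = 5.0000 ≈ L_4² = 5.0000 ✓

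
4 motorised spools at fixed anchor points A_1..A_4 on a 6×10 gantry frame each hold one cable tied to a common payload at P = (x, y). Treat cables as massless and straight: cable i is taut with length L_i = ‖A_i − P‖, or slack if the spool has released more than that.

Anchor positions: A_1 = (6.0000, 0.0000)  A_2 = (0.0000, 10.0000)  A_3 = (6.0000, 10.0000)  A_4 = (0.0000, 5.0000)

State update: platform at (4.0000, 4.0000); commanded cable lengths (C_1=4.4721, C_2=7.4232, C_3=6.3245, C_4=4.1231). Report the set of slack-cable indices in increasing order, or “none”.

2

i=1: geometric 4.4721 vs commanded 4.4721 ⇒ taut
i=2: geometric 7.2111 vs commanded 7.4232 ⇒ slack
i=3: geometric 6.3246 vs commanded 6.3245 ⇒ taut
i=4: geometric 4.1231 vs commanded 4.1231 ⇒ taut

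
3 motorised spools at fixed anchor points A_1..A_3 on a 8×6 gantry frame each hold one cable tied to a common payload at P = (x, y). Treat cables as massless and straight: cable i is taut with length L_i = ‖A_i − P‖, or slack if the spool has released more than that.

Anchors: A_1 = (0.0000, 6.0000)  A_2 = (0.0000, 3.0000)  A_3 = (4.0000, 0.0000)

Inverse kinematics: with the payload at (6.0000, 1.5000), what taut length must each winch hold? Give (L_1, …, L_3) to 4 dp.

cable 1: Δx=-6.0000, Δy=4.5000; L_1 = √(Δx²+Δy²) = 7.5000
cable 2: Δx=-6.0000, Δy=1.5000; L_2 = √(Δx²+Δy²) = 6.1847
cable 3: Δx=-2.0000, Δy=-1.5000; L_3 = √(Δx²+Δy²) = 2.5000

(7.5000, 6.1847, 2.5000)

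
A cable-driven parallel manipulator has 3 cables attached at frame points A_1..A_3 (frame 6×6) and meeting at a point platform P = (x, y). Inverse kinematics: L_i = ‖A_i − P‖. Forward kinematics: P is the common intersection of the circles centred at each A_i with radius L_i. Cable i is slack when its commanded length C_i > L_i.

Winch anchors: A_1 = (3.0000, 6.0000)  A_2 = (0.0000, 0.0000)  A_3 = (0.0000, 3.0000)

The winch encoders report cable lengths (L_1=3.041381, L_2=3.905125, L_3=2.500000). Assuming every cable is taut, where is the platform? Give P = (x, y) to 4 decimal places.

expand ‖A_i−P‖²=L_i² and subtract eq 1 (k_i ≔ ‖A_i‖²−L_i²)
k_1 = 9.0000+36.0000−9.2500 = 35.7500
eq1−eq2 → [6.0000  12.0000]·P = 51.0000
eq1−eq3 → [6.0000  6.0000]·P = 33.0000
2×2 solve → P = (2.5000, 3.0000)

(2.5000, 3.0000)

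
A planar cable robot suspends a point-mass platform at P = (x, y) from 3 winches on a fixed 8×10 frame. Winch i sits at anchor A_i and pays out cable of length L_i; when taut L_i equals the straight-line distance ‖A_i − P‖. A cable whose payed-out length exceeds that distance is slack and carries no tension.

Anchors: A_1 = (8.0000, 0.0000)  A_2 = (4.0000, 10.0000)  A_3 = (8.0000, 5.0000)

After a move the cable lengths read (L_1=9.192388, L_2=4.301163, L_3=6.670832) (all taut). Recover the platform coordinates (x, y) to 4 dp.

(1.5000, 6.5000)

each cable: (A_i−P)·(A_i−P) = L_i²; let q_i = ‖A_i‖²−L_i²
q_1 = 64.0000+0.0000−84.5000 = -20.5000
row 1: 8.0000x − 20.0000y = -118.0000  (q_2=97.5000)
row 2: 0.0000x − 10.0000y = -65.0000  (q_3=44.5000)
Cramer on rows 1–2 → x = 1.5000, y = 6.5000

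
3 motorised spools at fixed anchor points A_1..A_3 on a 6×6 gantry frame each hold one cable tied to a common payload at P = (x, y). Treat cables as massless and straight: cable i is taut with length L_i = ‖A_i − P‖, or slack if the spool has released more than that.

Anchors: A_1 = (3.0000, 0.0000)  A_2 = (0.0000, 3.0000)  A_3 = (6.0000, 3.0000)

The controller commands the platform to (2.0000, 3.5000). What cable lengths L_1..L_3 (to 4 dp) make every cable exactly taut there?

cable 1: Δx=1.0000, Δy=-3.5000; L_1 = √(Δx²+Δy²) = 3.6401
cable 2: Δx=-2.0000, Δy=-0.5000; L_2 = √(Δx²+Δy²) = 2.0616
cable 3: Δx=4.0000, Δy=-0.5000; L_3 = √(Δx²+Δy²) = 4.0311

(3.6401, 2.0616, 4.0311)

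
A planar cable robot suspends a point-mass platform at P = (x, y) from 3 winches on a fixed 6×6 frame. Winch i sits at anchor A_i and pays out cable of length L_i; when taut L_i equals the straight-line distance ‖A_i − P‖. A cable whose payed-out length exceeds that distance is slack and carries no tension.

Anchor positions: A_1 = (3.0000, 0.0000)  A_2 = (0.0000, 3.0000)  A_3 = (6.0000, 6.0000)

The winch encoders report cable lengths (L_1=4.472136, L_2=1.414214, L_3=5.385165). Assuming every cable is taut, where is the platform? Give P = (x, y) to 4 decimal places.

(1.0000, 4.0000)

circle eqns → linear via eq_j − eq_1; set k_j = A_j·A_j − L_j²
k_1 = 9.0000+0.0000−20.0000 = -11.0000
6.0000·x − 6.0000·y = k_1−k_2 = -18.0000
-6.0000·x − 12.0000·y = k_1−k_3 = -54.0000
solve first two rows → x=1.0000, y=4.0000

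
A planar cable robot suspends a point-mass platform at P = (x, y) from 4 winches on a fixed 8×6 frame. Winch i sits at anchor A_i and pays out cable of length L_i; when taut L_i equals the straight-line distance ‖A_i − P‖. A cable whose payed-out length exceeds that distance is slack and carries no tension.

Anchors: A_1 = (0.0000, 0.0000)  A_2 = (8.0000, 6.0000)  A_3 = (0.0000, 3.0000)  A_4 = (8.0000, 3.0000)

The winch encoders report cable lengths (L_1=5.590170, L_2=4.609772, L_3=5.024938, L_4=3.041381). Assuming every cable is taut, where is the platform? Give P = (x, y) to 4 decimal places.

(5.0000, 2.5000)

expand ‖A_i−P‖²=L_i² and subtract eq 1 (c_i ≔ ‖A_i‖²−L_i²)
c_1 = 0.0000+0.0000−31.2500 = -31.2500
eq1−eq2 → [-16.0000  -12.0000]·P = -110.0000
eq1−eq3 → [0.0000  -6.0000]·P = -15.0000
eq1−eq4 → [-16.0000  -6.0000]·P = -95.0000
2×2 solve → P = (5.0000, 2.5000)
check cable 4: ‖A_4−P‖² = 9.2500 ≈ L_4² = 9.2500 ✓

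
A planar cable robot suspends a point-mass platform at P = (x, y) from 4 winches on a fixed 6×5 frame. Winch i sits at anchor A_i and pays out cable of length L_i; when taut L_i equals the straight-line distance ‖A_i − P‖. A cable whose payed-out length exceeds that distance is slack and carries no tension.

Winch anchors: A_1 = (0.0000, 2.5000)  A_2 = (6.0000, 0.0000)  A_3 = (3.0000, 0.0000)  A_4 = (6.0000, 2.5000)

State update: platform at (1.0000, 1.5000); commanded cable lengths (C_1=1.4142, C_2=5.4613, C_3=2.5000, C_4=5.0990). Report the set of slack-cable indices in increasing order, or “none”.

2

cable 1: L_1 = ‖A_1−P‖ = 1.4142;  C_1 = 1.4142 → taut
cable 2: L_2 = ‖A_2−P‖ = 5.2202;  C_2 = 5.4613 → slack
cable 3: L_3 = ‖A_3−P‖ = 2.5000;  C_3 = 2.5000 → taut
cable 4: L_4 = ‖A_4−P‖ = 5.0990;  C_4 = 5.0990 → taut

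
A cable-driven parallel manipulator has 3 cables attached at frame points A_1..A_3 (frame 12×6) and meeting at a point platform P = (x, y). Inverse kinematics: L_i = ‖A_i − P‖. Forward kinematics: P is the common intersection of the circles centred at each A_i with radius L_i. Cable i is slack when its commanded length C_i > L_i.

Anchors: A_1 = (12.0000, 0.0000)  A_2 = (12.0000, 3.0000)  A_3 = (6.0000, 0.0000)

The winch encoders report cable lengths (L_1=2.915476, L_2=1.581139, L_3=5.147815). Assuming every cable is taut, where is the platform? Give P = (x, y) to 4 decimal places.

(10.5000, 2.5000)

circle eqns → linear via eq_j − eq_1; set k_j = A_j·A_j − L_j²
k_1 = 144.0000+0.0000−8.5000 = 135.5000
0.0000·x − 6.0000·y = k_1−k_2 = -15.0000
12.0000·x + 0.0000·y = k_1−k_3 = 126.0000
solve first two rows → x=10.5000, y=2.5000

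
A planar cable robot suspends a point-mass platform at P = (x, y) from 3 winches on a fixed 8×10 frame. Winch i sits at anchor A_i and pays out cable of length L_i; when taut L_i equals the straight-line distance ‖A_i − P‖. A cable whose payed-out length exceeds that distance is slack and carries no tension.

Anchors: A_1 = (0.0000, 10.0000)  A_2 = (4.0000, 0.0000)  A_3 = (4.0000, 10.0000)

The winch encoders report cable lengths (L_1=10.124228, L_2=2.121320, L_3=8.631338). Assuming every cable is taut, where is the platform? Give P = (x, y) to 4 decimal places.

(5.5000, 1.5000)

each cable: (A_i−P)·(A_i−P) = L_i²; let c_i = ‖A_i‖²−L_i²
c_1 = 0.0000+100.0000−102.5000 = -2.5000
row 1: -8.0000x + 20.0000y = -14.0000  (c_2=11.5000)
row 2: -8.0000x + 0.0000y = -44.0000  (c_3=41.5000)
Cramer on rows 1–2 → x = 5.5000, y = 1.5000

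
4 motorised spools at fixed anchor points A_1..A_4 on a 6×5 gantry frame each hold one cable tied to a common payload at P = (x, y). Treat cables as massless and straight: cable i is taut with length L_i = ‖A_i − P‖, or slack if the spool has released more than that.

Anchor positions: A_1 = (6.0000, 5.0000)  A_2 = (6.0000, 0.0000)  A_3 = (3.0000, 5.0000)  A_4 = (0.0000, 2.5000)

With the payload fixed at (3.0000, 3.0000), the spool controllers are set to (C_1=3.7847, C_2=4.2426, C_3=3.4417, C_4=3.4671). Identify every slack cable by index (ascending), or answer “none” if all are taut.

i=1: geometric 3.6056 vs commanded 3.7847 ⇒ slack
i=2: geometric 4.2426 vs commanded 4.2426 ⇒ taut
i=3: geometric 2.0000 vs commanded 3.4417 ⇒ slack
i=4: geometric 3.0414 vs commanded 3.4671 ⇒ slack

1, 3, 4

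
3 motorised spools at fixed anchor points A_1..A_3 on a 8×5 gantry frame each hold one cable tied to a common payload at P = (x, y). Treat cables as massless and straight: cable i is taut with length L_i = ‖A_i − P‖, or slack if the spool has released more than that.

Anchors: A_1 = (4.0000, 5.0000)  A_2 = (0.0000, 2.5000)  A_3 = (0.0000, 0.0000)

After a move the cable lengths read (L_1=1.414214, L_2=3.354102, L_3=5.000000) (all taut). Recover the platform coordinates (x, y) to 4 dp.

(3.0000, 4.0000)

circle eqns → linear via eq_j − eq_1; set q_j = A_j·A_j − L_j²
q_1 = 16.0000+25.0000−2.0000 = 39.0000
8.0000·x + 5.0000·y = q_1−q_2 = 44.0000
8.0000·x + 10.0000·y = q_1−q_3 = 64.0000
solve first two rows → x=3.0000, y=4.0000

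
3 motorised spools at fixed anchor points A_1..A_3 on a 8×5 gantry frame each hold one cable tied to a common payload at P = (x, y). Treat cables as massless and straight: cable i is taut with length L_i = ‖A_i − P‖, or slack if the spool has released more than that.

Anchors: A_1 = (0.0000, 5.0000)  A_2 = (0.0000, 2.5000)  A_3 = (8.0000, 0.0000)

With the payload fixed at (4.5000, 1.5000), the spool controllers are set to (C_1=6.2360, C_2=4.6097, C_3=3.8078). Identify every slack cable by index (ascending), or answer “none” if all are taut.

1

cable 1: √((-4.5000)²+(3.5000)²)=5.7009, C_1=6.2360: slack
cable 2: √((-4.5000)²+(1.0000)²)=4.6098, C_2=4.6097: taut
cable 3: √((3.5000)²+(-1.5000)²)=3.8079, C_3=3.8078: taut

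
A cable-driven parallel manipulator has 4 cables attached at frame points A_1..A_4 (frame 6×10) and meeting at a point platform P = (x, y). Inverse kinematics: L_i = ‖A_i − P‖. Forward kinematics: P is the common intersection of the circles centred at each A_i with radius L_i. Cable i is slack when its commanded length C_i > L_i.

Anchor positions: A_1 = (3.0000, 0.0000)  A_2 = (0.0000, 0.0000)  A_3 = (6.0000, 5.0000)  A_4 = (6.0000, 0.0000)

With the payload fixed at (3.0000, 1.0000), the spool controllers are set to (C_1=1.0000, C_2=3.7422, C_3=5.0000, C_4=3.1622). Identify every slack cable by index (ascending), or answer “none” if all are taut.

cable 1: L_1 = ‖A_1−P‖ = 1.0000;  C_1 = 1.0000 → taut
cable 2: L_2 = ‖A_2−P‖ = 3.1623;  C_2 = 3.7422 → slack
cable 3: L_3 = ‖A_3−P‖ = 5.0000;  C_3 = 5.0000 → taut
cable 4: L_4 = ‖A_4−P‖ = 3.1623;  C_4 = 3.1622 → taut

2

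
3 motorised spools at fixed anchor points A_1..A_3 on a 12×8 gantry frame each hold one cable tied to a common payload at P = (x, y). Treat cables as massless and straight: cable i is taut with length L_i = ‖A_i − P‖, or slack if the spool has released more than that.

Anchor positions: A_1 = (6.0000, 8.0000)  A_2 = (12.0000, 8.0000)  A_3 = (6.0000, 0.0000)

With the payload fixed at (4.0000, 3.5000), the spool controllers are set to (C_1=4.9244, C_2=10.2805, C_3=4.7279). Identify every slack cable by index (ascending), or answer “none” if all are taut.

cable 1: √((2.0000)²+(4.5000)²)=4.9244, C_1=4.9244: taut
cable 2: √((8.0000)²+(4.5000)²)=9.1788, C_2=10.2805: slack
cable 3: √((2.0000)²+(-3.5000)²)=4.0311, C_3=4.7279: slack

2, 3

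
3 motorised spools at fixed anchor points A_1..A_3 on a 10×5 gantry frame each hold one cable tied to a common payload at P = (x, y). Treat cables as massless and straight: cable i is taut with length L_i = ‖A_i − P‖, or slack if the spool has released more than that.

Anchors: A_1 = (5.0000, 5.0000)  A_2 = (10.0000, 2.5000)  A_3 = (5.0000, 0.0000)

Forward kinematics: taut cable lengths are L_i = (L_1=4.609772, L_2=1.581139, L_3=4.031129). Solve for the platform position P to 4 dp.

each cable: (A_i−P)·(A_i−P) = L_i²; let q_i = ‖A_i‖²−L_i²
q_1 = 25.0000+25.0000−21.2500 = 28.7500
row 1: -10.0000x + 5.0000y = -75.0000  (q_2=103.7500)
row 2: 0.0000x + 10.0000y = 20.0000  (q_3=8.7500)
Cramer on rows 1–2 → x = 8.5000, y = 2.0000

(8.5000, 2.0000)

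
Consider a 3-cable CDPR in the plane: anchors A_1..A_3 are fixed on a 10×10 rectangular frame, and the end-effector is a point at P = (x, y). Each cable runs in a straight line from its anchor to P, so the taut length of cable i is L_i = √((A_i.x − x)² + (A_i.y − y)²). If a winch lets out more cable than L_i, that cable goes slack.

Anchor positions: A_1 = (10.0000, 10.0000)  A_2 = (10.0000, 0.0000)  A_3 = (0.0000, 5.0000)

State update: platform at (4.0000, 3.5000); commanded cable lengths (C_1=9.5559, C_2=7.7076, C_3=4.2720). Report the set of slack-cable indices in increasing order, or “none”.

i=1: geometric 8.8459 vs commanded 9.5559 ⇒ slack
i=2: geometric 6.9462 vs commanded 7.7076 ⇒ slack
i=3: geometric 4.2720 vs commanded 4.2720 ⇒ taut

1, 2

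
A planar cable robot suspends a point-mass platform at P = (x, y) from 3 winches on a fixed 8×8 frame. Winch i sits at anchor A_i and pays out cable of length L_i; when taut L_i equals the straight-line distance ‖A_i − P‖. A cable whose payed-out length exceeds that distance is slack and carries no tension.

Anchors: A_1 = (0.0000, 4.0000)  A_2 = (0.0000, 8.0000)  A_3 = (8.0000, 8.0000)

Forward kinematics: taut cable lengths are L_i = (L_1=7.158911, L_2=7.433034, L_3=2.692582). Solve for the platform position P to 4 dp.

(7.0000, 5.5000)

each cable: (A_i−P)·(A_i−P) = L_i²; let k_i = ‖A_i‖²−L_i²
k_1 = 0.0000+16.0000−51.2500 = -35.2500
row 1: 0.0000x − 8.0000y = -44.0000  (k_2=8.7500)
row 2: -16.0000x − 8.0000y = -156.0000  (k_3=120.7500)
Cramer on rows 1–2 → x = 7.0000, y = 5.5000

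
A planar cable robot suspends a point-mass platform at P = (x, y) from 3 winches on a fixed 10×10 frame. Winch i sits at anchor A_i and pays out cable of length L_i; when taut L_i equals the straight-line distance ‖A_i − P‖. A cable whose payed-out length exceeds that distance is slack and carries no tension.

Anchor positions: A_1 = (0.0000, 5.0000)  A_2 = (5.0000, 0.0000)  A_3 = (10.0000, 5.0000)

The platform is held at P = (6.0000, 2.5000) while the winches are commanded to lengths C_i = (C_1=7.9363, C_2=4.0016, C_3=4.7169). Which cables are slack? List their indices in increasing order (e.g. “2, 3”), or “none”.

1, 2

cable 1: L_1 = ‖A_1−P‖ = 6.5000;  C_1 = 7.9363 → slack
cable 2: L_2 = ‖A_2−P‖ = 2.6926;  C_2 = 4.0016 → slack
cable 3: L_3 = ‖A_3−P‖ = 4.7170;  C_3 = 4.7169 → taut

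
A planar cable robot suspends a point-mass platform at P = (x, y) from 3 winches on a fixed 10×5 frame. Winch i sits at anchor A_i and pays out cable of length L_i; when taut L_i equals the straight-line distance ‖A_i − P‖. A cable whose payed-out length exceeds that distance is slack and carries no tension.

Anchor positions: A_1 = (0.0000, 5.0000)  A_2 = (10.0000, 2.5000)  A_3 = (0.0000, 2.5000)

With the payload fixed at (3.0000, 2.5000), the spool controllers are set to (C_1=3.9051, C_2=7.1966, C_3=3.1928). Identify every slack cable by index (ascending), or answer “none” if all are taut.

cable 1: L_1 = ‖A_1−P‖ = 3.9051;  C_1 = 3.9051 → taut
cable 2: L_2 = ‖A_2−P‖ = 7.0000;  C_2 = 7.1966 → slack
cable 3: L_3 = ‖A_3−P‖ = 3.0000;  C_3 = 3.1928 → slack

2, 3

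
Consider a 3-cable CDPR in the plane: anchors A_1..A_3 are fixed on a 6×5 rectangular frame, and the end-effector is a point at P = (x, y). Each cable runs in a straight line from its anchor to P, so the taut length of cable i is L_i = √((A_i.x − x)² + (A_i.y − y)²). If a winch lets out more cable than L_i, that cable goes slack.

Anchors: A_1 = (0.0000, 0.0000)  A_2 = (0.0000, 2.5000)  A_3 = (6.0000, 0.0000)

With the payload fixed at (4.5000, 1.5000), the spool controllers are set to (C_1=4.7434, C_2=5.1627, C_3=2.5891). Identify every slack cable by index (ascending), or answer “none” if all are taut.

2, 3

cable 1: L_1 = ‖A_1−P‖ = 4.7434;  C_1 = 4.7434 → taut
cable 2: L_2 = ‖A_2−P‖ = 4.6098;  C_2 = 5.1627 → slack
cable 3: L_3 = ‖A_3−P‖ = 2.1213;  C_3 = 2.5891 → slack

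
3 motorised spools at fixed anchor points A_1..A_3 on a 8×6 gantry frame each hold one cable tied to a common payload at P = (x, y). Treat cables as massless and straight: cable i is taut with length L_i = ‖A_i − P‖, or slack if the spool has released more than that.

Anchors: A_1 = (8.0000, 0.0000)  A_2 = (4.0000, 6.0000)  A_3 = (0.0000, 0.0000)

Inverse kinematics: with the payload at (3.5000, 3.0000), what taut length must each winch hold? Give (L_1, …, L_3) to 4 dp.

(5.4083, 3.0414, 4.6098)

cable 1: Δx=4.5000, Δy=-3.0000; L_1 = √(Δx²+Δy²) = 5.4083
cable 2: Δx=0.5000, Δy=3.0000; L_2 = √(Δx²+Δy²) = 3.0414
cable 3: Δx=-3.5000, Δy=-3.0000; L_3 = √(Δx²+Δy²) = 4.6098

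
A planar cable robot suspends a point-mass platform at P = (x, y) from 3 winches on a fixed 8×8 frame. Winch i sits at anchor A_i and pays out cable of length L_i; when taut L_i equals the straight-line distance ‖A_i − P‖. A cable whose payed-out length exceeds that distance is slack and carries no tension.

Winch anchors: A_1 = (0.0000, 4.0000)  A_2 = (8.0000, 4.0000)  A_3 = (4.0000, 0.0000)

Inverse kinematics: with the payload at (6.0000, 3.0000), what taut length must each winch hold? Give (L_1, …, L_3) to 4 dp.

(6.0828, 2.2361, 3.6056)

L_1 = √((0.0000−6.0000)² + (4.0000−3.0000)²) = 6.0828
L_2 = √((8.0000−6.0000)² + (4.0000−3.0000)²) = 2.2361
L_3 = √((4.0000−6.0000)² + (0.0000−3.0000)²) = 3.6056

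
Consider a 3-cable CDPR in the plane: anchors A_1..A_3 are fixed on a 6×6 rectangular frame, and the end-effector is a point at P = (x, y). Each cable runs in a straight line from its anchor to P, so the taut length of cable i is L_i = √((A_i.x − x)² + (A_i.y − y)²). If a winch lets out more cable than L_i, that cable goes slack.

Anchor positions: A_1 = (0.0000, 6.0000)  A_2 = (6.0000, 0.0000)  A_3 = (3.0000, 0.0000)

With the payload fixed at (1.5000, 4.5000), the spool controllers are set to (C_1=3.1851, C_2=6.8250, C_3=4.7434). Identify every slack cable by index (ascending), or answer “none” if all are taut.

1, 2

cable 1: √((-1.5000)²+(1.5000)²)=2.1213, C_1=3.1851: slack
cable 2: √((4.5000)²+(-4.5000)²)=6.3640, C_2=6.8250: slack
cable 3: √((1.5000)²+(-4.5000)²)=4.7434, C_3=4.7434: taut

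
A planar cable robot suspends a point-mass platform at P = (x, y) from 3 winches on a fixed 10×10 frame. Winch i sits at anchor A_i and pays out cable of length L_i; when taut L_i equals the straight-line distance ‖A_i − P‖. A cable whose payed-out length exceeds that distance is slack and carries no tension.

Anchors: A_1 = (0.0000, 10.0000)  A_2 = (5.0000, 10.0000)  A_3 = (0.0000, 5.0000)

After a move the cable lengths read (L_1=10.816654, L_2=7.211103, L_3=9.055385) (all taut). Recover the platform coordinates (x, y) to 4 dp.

expand ‖A_i−P‖²=L_i² and subtract eq 1 (c_i ≔ ‖A_i‖²−L_i²)
c_1 = 0.0000+100.0000−117.0000 = -17.0000
eq1−eq2 → [-10.0000  0.0000]·P = -90.0000
eq1−eq3 → [0.0000  10.0000]·P = 40.0000
2×2 solve → P = (9.0000, 4.0000)

(9.0000, 4.0000)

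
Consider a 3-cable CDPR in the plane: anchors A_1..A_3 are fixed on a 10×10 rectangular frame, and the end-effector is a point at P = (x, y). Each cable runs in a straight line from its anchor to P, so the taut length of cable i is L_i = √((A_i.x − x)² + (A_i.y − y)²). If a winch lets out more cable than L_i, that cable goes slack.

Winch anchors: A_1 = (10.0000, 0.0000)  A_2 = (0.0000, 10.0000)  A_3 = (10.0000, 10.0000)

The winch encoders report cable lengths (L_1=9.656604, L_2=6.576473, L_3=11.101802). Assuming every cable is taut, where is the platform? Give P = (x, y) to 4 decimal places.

(1.0000, 3.5000)

circle eqns → linear via eq_j − eq_1; set c_j = A_j·A_j − L_j²
c_1 = 100.0000+0.0000−93.2500 = 6.7500
20.0000·x − 20.0000·y = c_1−c_2 = -50.0000
0.0000·x − 20.0000·y = c_1−c_3 = -70.0000
solve first two rows → x=1.0000, y=3.5000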